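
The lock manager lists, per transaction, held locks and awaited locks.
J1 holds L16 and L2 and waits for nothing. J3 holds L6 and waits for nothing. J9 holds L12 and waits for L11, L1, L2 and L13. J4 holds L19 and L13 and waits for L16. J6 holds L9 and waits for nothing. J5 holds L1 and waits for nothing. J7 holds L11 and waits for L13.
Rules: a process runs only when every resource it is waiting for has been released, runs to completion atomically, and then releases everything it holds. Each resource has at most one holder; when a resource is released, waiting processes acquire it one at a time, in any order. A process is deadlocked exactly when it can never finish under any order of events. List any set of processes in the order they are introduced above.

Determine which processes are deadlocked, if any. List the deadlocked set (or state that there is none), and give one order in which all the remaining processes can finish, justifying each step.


No process is deadlocked.
Key observation: the wait graph is acyclic; completion cascades from the unblocked processes through everyone else.
One completion order for the rest: J5, J1, J4, J6, J3, J7, J9.
Step-by-step check:
  J5 waits on nothing -> runs at once and releases L1
  J1 waits on nothing -> runs at once and releases L16 and L2
  J4 waits on L16 — all released -> runs and releases L19 and L13
  J6 waits on nothing -> runs at once and releases L9
  J3 waits on nothing -> runs at once and releases L6
  J7 waits on L13 — all released -> runs and releases L11
  J9 waits on L11, L1, L2 and L13 — all released -> runs and releases L12


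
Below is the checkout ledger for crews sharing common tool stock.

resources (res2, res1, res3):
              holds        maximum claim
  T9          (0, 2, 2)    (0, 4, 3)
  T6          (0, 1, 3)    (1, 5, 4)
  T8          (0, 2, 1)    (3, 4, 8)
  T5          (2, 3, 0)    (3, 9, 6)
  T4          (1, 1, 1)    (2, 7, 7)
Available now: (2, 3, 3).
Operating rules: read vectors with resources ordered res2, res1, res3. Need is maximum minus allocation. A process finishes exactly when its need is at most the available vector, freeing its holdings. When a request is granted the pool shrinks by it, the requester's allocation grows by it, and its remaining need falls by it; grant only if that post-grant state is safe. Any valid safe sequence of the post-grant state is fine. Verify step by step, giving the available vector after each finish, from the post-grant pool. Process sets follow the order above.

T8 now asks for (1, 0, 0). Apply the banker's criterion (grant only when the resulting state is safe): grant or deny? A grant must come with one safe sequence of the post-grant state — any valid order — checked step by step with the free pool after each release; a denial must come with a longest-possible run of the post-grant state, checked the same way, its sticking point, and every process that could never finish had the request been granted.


GRANT: granting preserves safety; a valid post-grant sequence is T9, T6, T5, T8, T4.
Key observation: granting shrinks the pool to (1, 3, 3), yet T9 still fits and the chain goes through.
Check on the post-grant state, step by step:
  pool = (1, 3, 3)
  run T9 (needs (0, 2, 1), free (1, 3, 3)); after release of (0, 2, 2) the pool is (1, 5, 5)
  run T6 (needs (1, 4, 1), free (1, 5, 5)); after release of (0, 1, 3) the pool is (1, 6, 8)
  run T5 (needs (1, 6, 6), free (1, 6, 8)); after release of (2, 3, 0) the pool is (3, 9, 8)
  run T8 (needs (2, 2, 7), free (3, 9, 8)); after release of (1, 2, 1) the pool is (4, 11, 9)
  run T4 (needs (1, 6, 6), free (4, 11, 9)); after release of (1, 1, 1) the pool is (5, 12, 10)


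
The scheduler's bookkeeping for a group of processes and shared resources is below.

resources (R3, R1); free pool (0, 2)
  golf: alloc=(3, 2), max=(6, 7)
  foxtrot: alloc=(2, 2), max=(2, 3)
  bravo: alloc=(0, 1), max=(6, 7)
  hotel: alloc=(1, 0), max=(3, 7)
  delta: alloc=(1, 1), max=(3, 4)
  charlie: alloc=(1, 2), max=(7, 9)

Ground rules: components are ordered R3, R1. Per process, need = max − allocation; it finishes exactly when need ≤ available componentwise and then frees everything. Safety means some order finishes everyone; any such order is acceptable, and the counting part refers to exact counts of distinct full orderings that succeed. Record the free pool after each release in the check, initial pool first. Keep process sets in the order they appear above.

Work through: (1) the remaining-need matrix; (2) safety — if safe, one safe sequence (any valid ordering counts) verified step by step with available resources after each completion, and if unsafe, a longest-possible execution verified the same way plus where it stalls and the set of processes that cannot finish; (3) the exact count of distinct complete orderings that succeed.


(1) Remaining need (order R3, R1):
  golf: (3, 5)
  foxtrot: (0, 1)
  bravo: (6, 6)
  hotel: (2, 7)
  delta: (2, 3)
  charlie: (6, 7)
(2) SAFE — a valid safe sequence is foxtrot, delta, golf, charlie, hotel, bravo.
Key observation: the first exact fit in this order is delta — it needs (2, 3) with (2, 4) free, meeting a requested resource to the last unit.
Verifying each step:
  pool = (0, 2)
  foxtrot: need (0, 1) fits (0, 2); releases (2, 2), pool now (2, 4)
  delta: need (2, 3) fits (2, 4); releases (1, 1), pool now (3, 5)
  golf: need (3, 5) fits (3, 5); releases (3, 2), pool now (6, 7)
  charlie: need (6, 7) fits (6, 7); releases (1, 2), pool now (7, 9)
  hotel: need (2, 7) fits (7, 9); releases (1, 0), pool now (8, 9)
  bravo: need (6, 6) fits (8, 9); releases (0, 1), pool now (8, 10)
(3) Exactly 6 of the possible complete orderings are safe sequences.


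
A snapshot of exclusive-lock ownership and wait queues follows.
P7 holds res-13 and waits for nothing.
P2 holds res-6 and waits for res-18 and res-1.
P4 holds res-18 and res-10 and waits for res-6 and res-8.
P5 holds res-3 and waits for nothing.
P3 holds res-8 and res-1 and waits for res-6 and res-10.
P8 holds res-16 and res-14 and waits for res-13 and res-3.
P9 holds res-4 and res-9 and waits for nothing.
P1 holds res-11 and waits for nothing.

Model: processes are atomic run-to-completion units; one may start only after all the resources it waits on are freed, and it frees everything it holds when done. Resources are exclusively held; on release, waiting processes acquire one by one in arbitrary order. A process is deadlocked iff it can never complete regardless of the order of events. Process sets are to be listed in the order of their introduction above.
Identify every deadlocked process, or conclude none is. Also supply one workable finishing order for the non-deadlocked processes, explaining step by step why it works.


Deadlocked: P2, P4 and P3.
Key observation: along P2 -> P4 -> P2, each member waits on what the next one holds — a deadlock; P3 is caught in further circular waits.
The rest can finish in the order P9, P5, P1, P7, P8.
Check, step by step:
  run P9 (it waits on nothing); releases res-4 and res-9
  run P5 (it waits on nothing); releases res-3
  run P1 (it waits on nothing); releases res-11
  run P7 (it waits on nothing); releases res-13
  P8: everything it awaited (res-13 and res-3) is free; runs, freeing res-16 and res-14


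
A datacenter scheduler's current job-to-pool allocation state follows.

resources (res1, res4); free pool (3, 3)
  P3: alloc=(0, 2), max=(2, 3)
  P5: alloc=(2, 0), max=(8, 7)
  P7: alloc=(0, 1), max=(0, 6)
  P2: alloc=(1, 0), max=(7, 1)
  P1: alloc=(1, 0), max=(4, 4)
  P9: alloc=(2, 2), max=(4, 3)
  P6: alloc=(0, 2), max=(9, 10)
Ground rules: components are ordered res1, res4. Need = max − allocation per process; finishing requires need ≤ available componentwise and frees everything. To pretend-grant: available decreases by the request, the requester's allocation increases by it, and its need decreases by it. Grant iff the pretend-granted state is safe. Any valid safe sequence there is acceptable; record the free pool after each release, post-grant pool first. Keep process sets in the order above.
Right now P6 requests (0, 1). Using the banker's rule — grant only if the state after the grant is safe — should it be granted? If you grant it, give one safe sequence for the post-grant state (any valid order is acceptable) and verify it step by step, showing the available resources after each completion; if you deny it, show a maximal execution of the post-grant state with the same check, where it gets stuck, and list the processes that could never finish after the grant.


GRANT: granting preserves safety; a valid post-grant sequence is P9, P1, P2, P3, P7, P5, P6.
Key observation: after the grant the pool drops to (3, 2), which still lets P9 finish first and unwind the rest.
Verifying the post-grant state step by step:
  pool = (3, 2)
  P9 needs (2, 1) <= (3, 2) -> finishes; pool += (2, 2) = (5, 4)
  P1 needs (3, 4) <= (5, 4) -> finishes; pool += (1, 0) = (6, 4)
  P2 needs (6, 1) <= (6, 4) -> finishes; pool += (1, 0) = (7, 4)
  P3 needs (2, 1) <= (7, 4) -> finishes; pool += (0, 2) = (7, 6)
  P7 needs (0, 5) <= (7, 6) -> finishes; pool += (0, 1) = (7, 7)
  P5 needs (6, 7) <= (7, 7) -> finishes; pool += (2, 0) = (9, 7)
  P6 needs (9, 7) <= (9, 7) -> finishes; pool += (0, 3) = (9, 10)


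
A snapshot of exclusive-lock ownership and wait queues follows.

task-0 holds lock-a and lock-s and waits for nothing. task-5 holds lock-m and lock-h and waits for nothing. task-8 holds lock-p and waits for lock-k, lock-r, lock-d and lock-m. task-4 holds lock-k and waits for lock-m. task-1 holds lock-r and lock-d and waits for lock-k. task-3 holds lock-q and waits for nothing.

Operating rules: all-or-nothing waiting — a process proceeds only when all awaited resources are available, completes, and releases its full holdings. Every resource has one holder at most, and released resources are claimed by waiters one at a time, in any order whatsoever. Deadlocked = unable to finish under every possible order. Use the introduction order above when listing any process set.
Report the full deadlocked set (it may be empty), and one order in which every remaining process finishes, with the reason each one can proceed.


Nothing here is deadlocked.
Key observation: the waits form no ring: some process can always run, and its releases unblock the others one by one.
The rest can finish in the order task-5, task-4, task-1, task-0, task-8, task-3.
Step-by-step check:
  task-5: no waits; runs immediately, freeing lock-m and lock-h
  task-4 waits on lock-m — all released -> runs and releases lock-k
  task-1 waits on lock-k — all released -> runs and releases lock-r and lock-d
  task-0: no waits; runs immediately, freeing lock-a and lock-s
  task-8 waits on lock-k, lock-r, lock-d and lock-m — all released -> runs and releases lock-p
  task-3: no waits; runs immediately, freeing lock-q


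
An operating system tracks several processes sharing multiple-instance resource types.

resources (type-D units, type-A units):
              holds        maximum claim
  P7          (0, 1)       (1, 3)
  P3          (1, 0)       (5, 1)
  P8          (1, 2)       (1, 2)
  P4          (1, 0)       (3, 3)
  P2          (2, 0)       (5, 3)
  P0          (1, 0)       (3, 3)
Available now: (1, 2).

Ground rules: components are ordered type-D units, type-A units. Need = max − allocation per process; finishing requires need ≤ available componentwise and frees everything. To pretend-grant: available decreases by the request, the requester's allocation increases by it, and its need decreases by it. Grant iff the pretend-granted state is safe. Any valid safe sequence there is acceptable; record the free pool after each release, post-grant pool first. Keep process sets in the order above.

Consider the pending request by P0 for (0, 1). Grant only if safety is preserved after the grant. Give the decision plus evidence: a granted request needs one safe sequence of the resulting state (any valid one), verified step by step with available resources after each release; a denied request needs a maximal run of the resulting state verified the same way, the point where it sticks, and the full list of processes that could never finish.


GRANT: granting preserves safety; a valid post-grant sequence is P8, P7, P4, P2, P0, P3.
Key observation: granting shrinks the pool to (1, 1), yet P8 still fits and the chain goes through.
Check on the post-grant state, step by step:
  pool = (1, 1)
  P8: need (0, 0) fits (1, 1); releases (1, 2), pool now (2, 3)
  P7: need (1, 2) fits (2, 3); releases (0, 1), pool now (2, 4)
  P4: need (2, 3) fits (2, 4); releases (1, 0), pool now (3, 4)
  P2: need (3, 3) fits (3, 4); releases (2, 0), pool now (5, 4)
  P0: need (2, 2) fits (5, 4); releases (1, 1), pool now (6, 5)
  P3: need (4, 1) fits (6, 5); releases (1, 0), pool now (7, 5)


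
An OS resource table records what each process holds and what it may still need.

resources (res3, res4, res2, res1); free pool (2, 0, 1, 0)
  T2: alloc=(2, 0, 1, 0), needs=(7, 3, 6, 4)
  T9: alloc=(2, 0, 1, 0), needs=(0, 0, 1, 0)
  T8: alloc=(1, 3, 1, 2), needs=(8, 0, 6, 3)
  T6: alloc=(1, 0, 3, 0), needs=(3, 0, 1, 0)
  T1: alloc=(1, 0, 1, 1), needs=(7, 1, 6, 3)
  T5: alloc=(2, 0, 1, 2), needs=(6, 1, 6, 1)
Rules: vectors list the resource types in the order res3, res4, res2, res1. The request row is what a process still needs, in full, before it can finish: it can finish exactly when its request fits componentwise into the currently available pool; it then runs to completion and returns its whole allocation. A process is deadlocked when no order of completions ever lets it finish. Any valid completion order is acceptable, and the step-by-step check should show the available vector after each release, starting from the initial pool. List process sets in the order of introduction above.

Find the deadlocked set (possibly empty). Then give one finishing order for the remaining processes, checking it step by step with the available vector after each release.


The deadlocked set is T2, T8, T1 and T5.
Key observation: res3 is the bottleneck — with T9, T6 done the pool holds (5, 0, 5, 0), short of every remaining need.
The rest can finish in the order T9, T6. Verifying each step:
  pool = (2, 0, 1, 0)
  run T9 (needs (0, 0, 1, 0), free (2, 0, 1, 0)); after release of (2, 0, 1, 0) the pool is (4, 0, 2, 0)
  run T6 (needs (3, 0, 1, 0), free (4, 0, 2, 0)); after release of (1, 0, 3, 0) the pool is (5, 0, 5, 0)
The stuck group stays short no matter what:
  blocked: T2 wants (7, 3, 6, 4), pool (5, 0, 5, 0) — not enough res3, res4, res2 and res1
  blocked: T8 wants (8, 0, 6, 3), pool (5, 0, 5, 0) — not enough res3, res2 and res1
  blocked: T1 wants (7, 1, 6, 3), pool (5, 0, 5, 0) — not enough res3, res4, res2 and res1
  blocked: T5 wants (6, 1, 6, 1), pool (5, 0, 5, 0) — not enough res3, res4, res2 and res1


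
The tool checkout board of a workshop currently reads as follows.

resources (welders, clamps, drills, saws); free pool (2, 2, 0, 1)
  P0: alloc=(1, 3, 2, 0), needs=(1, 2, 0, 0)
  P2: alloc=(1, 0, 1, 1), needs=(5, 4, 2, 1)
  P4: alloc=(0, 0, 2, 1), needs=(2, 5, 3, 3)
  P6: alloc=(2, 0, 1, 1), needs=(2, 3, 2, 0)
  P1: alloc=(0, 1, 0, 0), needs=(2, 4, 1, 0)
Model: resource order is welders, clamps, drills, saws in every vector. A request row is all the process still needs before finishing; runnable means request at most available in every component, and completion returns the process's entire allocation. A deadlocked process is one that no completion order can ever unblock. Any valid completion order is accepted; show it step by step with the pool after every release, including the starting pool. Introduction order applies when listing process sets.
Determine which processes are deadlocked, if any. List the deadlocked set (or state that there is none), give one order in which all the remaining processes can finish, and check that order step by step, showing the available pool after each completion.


The deadlocked set is empty.
Key observation: beginning at P0, releases accumulate fast enough that every process eventually fits.
One completion order for the rest: P0, P1, P6, P2, P4. Verifying each step:
  pool = (2, 2, 0, 1)
  run P0 (needs (1, 2, 0, 0), free (2, 2, 0, 1)); after release of (1, 3, 2, 0) the pool is (3, 5, 2, 1)
  run P1 (needs (2, 4, 1, 0), free (3, 5, 2, 1)); after release of (0, 1, 0, 0) the pool is (3, 6, 2, 1)
  run P6 (needs (2, 3, 2, 0), free (3, 6, 2, 1)); after release of (2, 0, 1, 1) the pool is (5, 6, 3, 2)
  run P2 (needs (5, 4, 2, 1), free (5, 6, 3, 2)); after release of (1, 0, 1, 1) the pool is (6, 6, 4, 3)
  run P4 (needs (2, 5, 3, 3), free (6, 6, 4, 3)); after release of (0, 0, 2, 1) the pool is (6, 6, 6, 4)


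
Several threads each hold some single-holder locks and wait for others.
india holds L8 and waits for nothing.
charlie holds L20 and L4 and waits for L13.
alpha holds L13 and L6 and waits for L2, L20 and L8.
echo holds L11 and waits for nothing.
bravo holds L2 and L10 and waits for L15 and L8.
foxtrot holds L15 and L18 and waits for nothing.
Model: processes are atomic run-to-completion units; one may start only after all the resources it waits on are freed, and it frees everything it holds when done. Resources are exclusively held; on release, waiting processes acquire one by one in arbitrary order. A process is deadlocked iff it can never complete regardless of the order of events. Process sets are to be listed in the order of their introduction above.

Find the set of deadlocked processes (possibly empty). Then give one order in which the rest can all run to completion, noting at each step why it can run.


The deadlocked set is charlie and alpha.
Key observation: the cycle charlie -> alpha -> charlie can never break — each member waits on the next; no other process is dragged down with it.
A valid finishing order for the others: echo, india, foxtrot, bravo.
Check, step by step:
  echo: no waits; runs immediately, freeing L11
  india: no waits; runs immediately, freeing L8
  foxtrot: no waits; runs immediately, freeing L15 and L18
  bravo waits on L15 and L8 — all released -> runs and releases L2 and L10


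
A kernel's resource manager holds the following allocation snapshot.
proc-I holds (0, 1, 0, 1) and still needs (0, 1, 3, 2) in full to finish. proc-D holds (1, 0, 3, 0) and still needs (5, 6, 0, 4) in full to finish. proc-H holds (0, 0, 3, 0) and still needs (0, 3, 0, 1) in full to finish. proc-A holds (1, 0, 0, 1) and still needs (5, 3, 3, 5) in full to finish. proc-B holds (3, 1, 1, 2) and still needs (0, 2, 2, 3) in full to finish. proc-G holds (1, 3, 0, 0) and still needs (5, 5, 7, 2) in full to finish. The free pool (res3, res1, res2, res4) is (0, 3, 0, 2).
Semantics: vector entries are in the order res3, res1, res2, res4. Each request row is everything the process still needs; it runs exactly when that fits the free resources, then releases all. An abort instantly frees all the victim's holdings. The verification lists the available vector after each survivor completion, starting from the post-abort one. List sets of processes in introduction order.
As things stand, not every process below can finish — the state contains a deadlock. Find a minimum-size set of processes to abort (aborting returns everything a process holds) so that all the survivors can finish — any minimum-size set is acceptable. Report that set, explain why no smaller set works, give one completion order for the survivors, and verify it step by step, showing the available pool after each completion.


Abort proc-D and proc-G.
Key observation: proc-A could never have finished before the abort; with (2, 3, 3, 0) returned by proc-D and proc-G, it fits at step 4.
No one abort is enough; case by case: proc-I alone leaves proc-D blocked (short on res3 and res1); proc-D alone leaves proc-A blocked (short on res3); proc-H alone leaves proc-D blocked (short on res3 and res1); proc-A alone leaves proc-D blocked (short on res3 and res1); proc-B alone leaves proc-D blocked (short on res3 and res1); proc-G alone leaves proc-D blocked (short on res3).
Survivors finish in the order: proc-H, proc-I, proc-B, proc-A. Step-by-step check (pool after the aborts first):
  pool = (2, 6, 3, 2)
  run proc-H (needs (0, 3, 0, 1), free (2, 6, 3, 2)); after release of (0, 0, 3, 0) the pool is (2, 6, 6, 2)
  run proc-I (needs (0, 1, 3, 2), free (2, 6, 6, 2)); after release of (0, 1, 0, 1) the pool is (2, 7, 6, 3)
  run proc-B (needs (0, 2, 2, 3), free (2, 7, 6, 3)); after release of (3, 1, 1, 2) the pool is (5, 8, 7, 5)
  run proc-A (needs (5, 3, 3, 5), free (5, 8, 7, 5)); after release of (1, 0, 0, 1) the pool is (6, 8, 7, 6)


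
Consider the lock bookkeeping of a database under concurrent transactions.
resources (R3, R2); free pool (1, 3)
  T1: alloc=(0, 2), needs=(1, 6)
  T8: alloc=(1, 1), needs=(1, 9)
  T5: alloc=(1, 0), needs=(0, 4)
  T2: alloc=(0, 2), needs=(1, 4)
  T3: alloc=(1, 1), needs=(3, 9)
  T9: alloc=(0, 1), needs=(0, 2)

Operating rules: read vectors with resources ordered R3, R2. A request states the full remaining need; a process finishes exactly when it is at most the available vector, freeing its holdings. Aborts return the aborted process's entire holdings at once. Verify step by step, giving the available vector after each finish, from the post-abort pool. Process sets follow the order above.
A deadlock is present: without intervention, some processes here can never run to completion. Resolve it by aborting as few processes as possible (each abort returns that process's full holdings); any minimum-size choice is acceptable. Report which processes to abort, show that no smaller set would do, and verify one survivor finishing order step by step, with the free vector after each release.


Abort T8.
Key observation: T3 could never have finished before the abort; with (1, 1) returned by T8, it fits at step 5.
Why nothing smaller works: aborting no one leaves the state deadlocked as given.
One survivor order: T5, T2, T9, T1, T3. Check, step by step (post-abort pool first):
  pool = (2, 4)
  T5 needs (0, 4) <= (2, 4) -> finishes; pool += (1, 0) = (3, 4)
  T2 needs (1, 4) <= (3, 4) -> finishes; pool += (0, 2) = (3, 6)
  T9 needs (0, 2) <= (3, 6) -> finishes; pool += (0, 1) = (3, 7)
  T1 needs (1, 6) <= (3, 7) -> finishes; pool += (0, 2) = (3, 9)
  T3 needs (3, 9) <= (3, 9) -> finishes; pool += (1, 1) = (4, 10)


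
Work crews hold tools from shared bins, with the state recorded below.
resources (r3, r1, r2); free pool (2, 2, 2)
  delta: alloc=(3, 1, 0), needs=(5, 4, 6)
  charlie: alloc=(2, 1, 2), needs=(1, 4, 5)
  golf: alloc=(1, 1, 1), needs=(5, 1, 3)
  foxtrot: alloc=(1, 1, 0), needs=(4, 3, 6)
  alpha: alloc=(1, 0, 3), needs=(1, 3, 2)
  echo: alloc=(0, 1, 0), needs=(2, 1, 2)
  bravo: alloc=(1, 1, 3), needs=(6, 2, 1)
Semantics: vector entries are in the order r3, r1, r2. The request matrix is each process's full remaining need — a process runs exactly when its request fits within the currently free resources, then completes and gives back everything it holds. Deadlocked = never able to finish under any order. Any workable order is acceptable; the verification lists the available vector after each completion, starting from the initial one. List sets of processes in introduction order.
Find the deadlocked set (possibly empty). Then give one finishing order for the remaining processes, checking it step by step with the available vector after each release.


Deadlocked set: delta, charlie, golf, foxtrot and bravo.
Key observation: after echo, alpha the pool peaks at (3, 3, 5), and each blocked process is short somewhere: delta on r3, r1, r2; charlie on r1; golf on r3; foxtrot on r3, r2; bravo on r3.
The rest can finish in the order echo, alpha. Step-by-step check:
  pool = (2, 2, 2)
  echo: need (2, 1, 2) fits (2, 2, 2); releases (0, 1, 0), pool now (2, 3, 2)
  alpha: need (1, 3, 2) fits (2, 3, 2); releases (1, 0, 3), pool now (3, 3, 5)
None of the blocked processes ever fits:
  blocked: delta wants (5, 4, 6), pool (3, 3, 5) — not enough r3, r1 and r2
  blocked: charlie wants (1, 4, 5), pool (3, 3, 5) — not enough r1
  blocked: golf wants (5, 1, 3), pool (3, 3, 5) — not enough r3
  blocked: foxtrot wants (4, 3, 6), pool (3, 3, 5) — not enough r3 and r2
  blocked: bravo wants (6, 2, 1), pool (3, 3, 5) — not enough r3


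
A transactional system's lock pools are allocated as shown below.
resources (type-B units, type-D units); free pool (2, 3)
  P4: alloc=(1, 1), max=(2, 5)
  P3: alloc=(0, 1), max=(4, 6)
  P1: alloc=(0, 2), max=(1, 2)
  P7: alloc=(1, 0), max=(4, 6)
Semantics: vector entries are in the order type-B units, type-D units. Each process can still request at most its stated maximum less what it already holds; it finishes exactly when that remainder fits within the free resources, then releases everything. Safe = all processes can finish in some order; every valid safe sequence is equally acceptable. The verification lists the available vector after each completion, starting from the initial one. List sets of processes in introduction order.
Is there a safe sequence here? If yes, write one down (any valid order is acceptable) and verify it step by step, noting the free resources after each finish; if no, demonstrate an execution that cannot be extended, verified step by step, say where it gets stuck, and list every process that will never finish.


SAFE — a valid safe sequence is P1, P4, P7, P3.
Key observation: reading the order forward, P7 is the first process whose need (3, 6) meets the free pool (3, 6) exactly on a resource it requests.
Check, step by step:
  pool = (2, 3)
  run P1 (needs (1, 0), free (2, 3)); after release of (0, 2) the pool is (2, 5)
  run P4 (needs (1, 4), free (2, 5)); after release of (1, 1) the pool is (3, 6)
  run P7 (needs (3, 6), free (3, 6)); after release of (1, 0) the pool is (4, 6)
  run P3 (needs (4, 5), free (4, 6)); after release of (0, 1) the pool is (4, 7)


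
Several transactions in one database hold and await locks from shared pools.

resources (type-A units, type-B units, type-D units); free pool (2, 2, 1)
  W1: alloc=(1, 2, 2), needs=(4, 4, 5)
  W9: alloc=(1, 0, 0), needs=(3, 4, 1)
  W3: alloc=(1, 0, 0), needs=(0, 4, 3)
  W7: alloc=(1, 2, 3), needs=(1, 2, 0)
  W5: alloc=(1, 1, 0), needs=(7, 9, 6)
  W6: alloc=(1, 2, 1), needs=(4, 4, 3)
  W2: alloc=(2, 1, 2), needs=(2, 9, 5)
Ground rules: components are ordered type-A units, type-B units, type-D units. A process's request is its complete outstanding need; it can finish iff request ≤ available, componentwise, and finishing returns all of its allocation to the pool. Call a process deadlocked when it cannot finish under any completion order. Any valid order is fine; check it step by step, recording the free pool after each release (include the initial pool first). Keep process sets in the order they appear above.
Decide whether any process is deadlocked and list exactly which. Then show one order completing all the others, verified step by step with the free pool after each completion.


The deadlocked set is W5 and W2.
Key observation: the pool after W7, W9, W6, W3, W1 is (7, 8, 7); every surviving request exceeds it in type-B units, so progress ends there.
The rest can finish in the order W7, W9, W6, W3, W1. Check, step by step:
  pool = (2, 2, 1)
  run W7 (needs (1, 2, 0), free (2, 2, 1)); after release of (1, 2, 3) the pool is (3, 4, 4)
  run W9 (needs (3, 4, 1), free (3, 4, 4)); after release of (1, 0, 0) the pool is (4, 4, 4)
  run W6 (needs (4, 4, 3), free (4, 4, 4)); after release of (1, 2, 1) the pool is (5, 6, 5)
  run W3 (needs (0, 4, 3), free (5, 6, 5)); after release of (1, 0, 0) the pool is (6, 6, 5)
  run W1 (needs (4, 4, 5), free (6, 6, 5)); after release of (1, 2, 2) the pool is (7, 8, 7)
The blocked processes can never fit:
  W5 still needs (7, 9, 6) but only (7, 8, 7) is free — short on type-B units
  W2 still needs (2, 9, 5) but only (7, 8, 7) is free — short on type-B units


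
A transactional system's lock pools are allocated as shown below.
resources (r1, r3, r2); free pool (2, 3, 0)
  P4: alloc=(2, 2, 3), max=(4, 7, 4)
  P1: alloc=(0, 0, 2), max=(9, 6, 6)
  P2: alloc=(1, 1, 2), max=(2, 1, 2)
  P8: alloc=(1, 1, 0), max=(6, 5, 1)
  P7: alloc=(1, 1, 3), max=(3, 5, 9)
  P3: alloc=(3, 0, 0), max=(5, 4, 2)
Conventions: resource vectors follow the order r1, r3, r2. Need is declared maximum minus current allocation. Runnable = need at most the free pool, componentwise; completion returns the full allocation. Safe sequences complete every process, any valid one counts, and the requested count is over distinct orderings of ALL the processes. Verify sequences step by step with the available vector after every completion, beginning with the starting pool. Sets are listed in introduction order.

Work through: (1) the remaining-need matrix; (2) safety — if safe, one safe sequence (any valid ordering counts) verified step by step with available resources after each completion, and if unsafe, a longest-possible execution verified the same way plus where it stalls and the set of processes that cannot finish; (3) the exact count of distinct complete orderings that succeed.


(1) Outstanding need per process (order r1, r3, r2):
  P4: (2, 5, 1)
  P1: (9, 6, 4)
  P2: (1, 0, 0)
  P8: (5, 4, 1)
  P7: (2, 4, 6)
  P3: (2, 4, 2)
(2) The state is SAFE; one workable sequence: P2, P3, P8, P4, P1, P7.
Key observation: the first exact fit in this order is P3 — it needs (2, 4, 2) with (3, 4, 2) free, meeting a requested resource to the last unit.
Step-by-step check:
  pool = (2, 3, 0)
  run P2 (needs (1, 0, 0), free (2, 3, 0)); after release of (1, 1, 2) the pool is (3, 4, 2)
  run P3 (needs (2, 4, 2), free (3, 4, 2)); after release of (3, 0, 0) the pool is (6, 4, 2)
  run P8 (needs (5, 4, 1), free (6, 4, 2)); after release of (1, 1, 0) the pool is (7, 5, 2)
  run P4 (needs (2, 5, 1), free (7, 5, 2)); after release of (2, 2, 3) the pool is (9, 7, 5)
  run P1 (needs (9, 6, 4), free (9, 7, 5)); after release of (0, 0, 2) the pool is (9, 7, 7)
  run P7 (needs (2, 4, 6), free (9, 7, 7)); after release of (1, 1, 3) the pool is (10, 8, 10)
(3) Exactly 1 of the possible complete orderings is a safe sequence.


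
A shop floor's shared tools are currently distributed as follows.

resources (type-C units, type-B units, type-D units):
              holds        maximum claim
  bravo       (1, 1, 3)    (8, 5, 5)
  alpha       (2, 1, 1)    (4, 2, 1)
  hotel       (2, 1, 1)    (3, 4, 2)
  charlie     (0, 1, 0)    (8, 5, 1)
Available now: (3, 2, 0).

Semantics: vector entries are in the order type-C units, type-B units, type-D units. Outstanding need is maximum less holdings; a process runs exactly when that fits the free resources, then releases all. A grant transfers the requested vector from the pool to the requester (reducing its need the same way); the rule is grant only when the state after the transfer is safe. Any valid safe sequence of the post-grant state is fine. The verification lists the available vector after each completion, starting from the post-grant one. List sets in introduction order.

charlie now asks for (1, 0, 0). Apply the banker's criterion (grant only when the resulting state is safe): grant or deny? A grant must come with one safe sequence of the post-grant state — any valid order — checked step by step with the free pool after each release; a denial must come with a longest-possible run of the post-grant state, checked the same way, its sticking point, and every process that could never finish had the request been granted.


DENY: after the grant no complete ordering would exist.
Key observation: the wall is type-C units: completing alpha, hotel brings the pool only to (6, 4, 2), and all the rest need more.
Pretend the grant happened; the run alpha, hotel goes as far as possible. Walking it through:
  pool = (2, 2, 0)
  alpha: need (2, 1, 0) fits (2, 2, 0); releases (2, 1, 1), pool now (4, 3, 1)
  hotel: need (1, 3, 1) fits (4, 3, 1); releases (2, 1, 1), pool now (6, 4, 2)
  bravo still needs (7, 4, 2) but only (6, 4, 2) is free — short on type-C units
  charlie still needs (7, 4, 1) but only (6, 4, 2) is free — short on type-C units
Processes that could never finish after the grant: bravo and charlie.


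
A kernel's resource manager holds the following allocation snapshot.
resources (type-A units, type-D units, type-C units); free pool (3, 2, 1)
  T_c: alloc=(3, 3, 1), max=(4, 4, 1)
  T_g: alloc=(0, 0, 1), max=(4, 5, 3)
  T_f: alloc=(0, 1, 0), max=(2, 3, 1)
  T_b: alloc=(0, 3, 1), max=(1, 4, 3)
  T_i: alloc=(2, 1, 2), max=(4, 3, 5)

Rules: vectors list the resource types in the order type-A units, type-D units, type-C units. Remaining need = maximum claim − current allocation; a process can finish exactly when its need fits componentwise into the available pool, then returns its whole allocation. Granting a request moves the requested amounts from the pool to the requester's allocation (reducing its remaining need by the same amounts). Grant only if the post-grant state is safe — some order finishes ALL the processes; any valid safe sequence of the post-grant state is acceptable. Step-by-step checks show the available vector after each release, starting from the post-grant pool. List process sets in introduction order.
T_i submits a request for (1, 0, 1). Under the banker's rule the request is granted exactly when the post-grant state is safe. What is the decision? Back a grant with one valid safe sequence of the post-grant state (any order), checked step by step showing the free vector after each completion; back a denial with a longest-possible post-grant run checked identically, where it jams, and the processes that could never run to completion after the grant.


DENY — the pretend-granted state is unsafe.
Key observation: once T_c, T_f finish, the pool peaks at (5, 6, 1) — and every remaining process still needs more type-C units than that.
After a pretend grant, a maximal execution: T_c, T_f — then nothing else fits. Verifying each step:
  pool = (2, 2, 0)
  run T_c (needs (1, 1, 0), free (2, 2, 0)); after release of (3, 3, 1) the pool is (5, 5, 1)
  run T_f (needs (2, 2, 1), free (5, 5, 1)); after release of (0, 1, 0) the pool is (5, 6, 1)
  T_g still needs (4, 5, 2) but only (5, 6, 1) is free — short on type-C units
  T_b still needs (1, 1, 2) but only (5, 6, 1) is free — short on type-C units
  T_i still needs (1, 2, 2) but only (5, 6, 1) is free — short on type-C units
Post-grant, the permanently blocked set is T_g, T_b and T_i.


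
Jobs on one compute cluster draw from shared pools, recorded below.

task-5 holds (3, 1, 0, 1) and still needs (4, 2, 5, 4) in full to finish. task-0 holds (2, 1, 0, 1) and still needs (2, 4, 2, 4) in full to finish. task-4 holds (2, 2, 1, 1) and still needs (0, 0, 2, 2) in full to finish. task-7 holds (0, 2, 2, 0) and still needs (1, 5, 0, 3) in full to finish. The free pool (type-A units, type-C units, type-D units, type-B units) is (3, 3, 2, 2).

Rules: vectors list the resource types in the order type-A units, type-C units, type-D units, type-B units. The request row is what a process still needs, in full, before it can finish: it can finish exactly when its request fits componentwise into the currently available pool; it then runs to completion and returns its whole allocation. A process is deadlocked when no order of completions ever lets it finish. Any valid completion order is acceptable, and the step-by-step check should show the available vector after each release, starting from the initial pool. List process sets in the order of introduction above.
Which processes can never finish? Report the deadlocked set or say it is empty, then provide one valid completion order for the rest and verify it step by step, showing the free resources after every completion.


The deadlocked set is task-5 and task-0.
Key observation: the pool after task-4, task-7 is (5, 7, 5, 3); every surviving request exceeds it in type-B units, so progress ends there.
One completion order for the rest: task-4, task-7. Walking it through:
  pool = (3, 3, 2, 2)
  run task-4 (needs (0, 0, 2, 2), free (3, 3, 2, 2)); after release of (2, 2, 1, 1) the pool is (5, 5, 3, 3)
  run task-7 (needs (1, 5, 0, 3), free (5, 5, 3, 3)); after release of (0, 2, 2, 0) the pool is (5, 7, 5, 3)
The stuck group stays short no matter what:
  task-5 cannot run: need (4, 2, 5, 4) vs free (5, 7, 5, 3) (insufficient type-B units)
  task-0 cannot run: need (2, 4, 2, 4) vs free (5, 7, 5, 3) (insufficient type-B units)


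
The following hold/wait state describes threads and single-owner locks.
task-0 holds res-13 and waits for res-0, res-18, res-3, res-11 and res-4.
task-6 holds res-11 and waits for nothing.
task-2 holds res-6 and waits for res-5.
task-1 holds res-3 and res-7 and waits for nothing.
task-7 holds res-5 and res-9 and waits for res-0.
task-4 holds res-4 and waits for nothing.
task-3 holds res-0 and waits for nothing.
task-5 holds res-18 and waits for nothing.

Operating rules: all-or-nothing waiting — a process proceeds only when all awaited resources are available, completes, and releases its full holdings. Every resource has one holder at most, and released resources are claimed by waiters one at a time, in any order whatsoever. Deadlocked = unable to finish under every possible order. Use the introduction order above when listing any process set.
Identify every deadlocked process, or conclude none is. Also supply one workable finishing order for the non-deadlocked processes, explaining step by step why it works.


No process is deadlocked.
Key observation: the wait relation is loop-free; peeling off processes with no waits unwinds the whole state.
A valid finishing order for the others: task-6, task-3, task-4, task-5, task-7, task-1, task-0, task-2.
Verifying each step:
  task-6 waits on nothing -> runs at once and releases res-11
  task-3 waits on nothing -> runs at once and releases res-0
  task-4 waits on nothing -> runs at once and releases res-4
  task-5 waits on nothing -> runs at once and releases res-18
  task-7 waits on res-0 — all released -> runs and releases res-5 and res-9
  task-1 waits on nothing -> runs at once and releases res-3 and res-7
  task-0 waits on res-0, res-18, res-3, res-11 and res-4 — all released -> runs and releases res-13
  task-2 waits on res-5 — all released -> runs and releases res-6


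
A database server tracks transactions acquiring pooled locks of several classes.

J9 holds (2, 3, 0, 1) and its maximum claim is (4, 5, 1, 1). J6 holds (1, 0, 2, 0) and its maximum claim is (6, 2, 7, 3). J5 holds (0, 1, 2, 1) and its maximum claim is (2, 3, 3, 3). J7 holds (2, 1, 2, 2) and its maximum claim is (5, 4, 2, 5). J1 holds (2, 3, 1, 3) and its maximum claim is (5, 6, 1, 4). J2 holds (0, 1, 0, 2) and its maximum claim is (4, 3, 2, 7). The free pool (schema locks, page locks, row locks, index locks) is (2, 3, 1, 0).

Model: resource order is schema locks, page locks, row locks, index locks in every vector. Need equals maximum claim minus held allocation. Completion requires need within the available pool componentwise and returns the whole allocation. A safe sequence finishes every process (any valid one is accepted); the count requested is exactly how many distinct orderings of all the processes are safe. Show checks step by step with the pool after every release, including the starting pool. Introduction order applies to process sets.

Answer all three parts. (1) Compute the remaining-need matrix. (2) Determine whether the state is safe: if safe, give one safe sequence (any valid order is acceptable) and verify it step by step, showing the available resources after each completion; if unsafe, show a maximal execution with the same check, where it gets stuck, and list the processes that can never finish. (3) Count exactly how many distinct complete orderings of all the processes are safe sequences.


(1) Outstanding need per process (order schema locks, page locks, row locks, index locks):
  J9: (2, 2, 1, 0)
  J6: (5, 2, 5, 3)
  J5: (2, 2, 1, 2)
  J7: (3, 3, 0, 3)
  J1: (3, 3, 0, 1)
  J2: (4, 2, 2, 5)
(2) The state is SAFE; one workable sequence: J9, J1, J5, J2, J7, J6.
Key observation: reading the order forward, J9 is the first process whose need (2, 2, 1, 0) meets the free pool (2, 3, 1, 0) exactly on a resource it requests.
Walking it through:
  pool = (2, 3, 1, 0)
  J9: need (2, 2, 1, 0) fits (2, 3, 1, 0); releases (2, 3, 0, 1), pool now (4, 6, 1, 1)
  J1: need (3, 3, 0, 1) fits (4, 6, 1, 1); releases (2, 3, 1, 3), pool now (6, 9, 2, 4)
  J5: need (2, 2, 1, 2) fits (6, 9, 2, 4); releases (0, 1, 2, 1), pool now (6, 10, 4, 5)
  J2: need (4, 2, 2, 5) fits (6, 10, 4, 5); releases (0, 1, 0, 2), pool now (6, 11, 4, 7)
  J7: need (3, 3, 0, 3) fits (6, 11, 4, 7); releases (2, 1, 2, 2), pool now (8, 12, 6, 9)
  J6: need (5, 2, 5, 3) fits (8, 12, 6, 9); releases (1, 0, 2, 0), pool now (9, 12, 8, 9)
(3) Exactly 6 of the possible complete orderings are safe sequences.
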